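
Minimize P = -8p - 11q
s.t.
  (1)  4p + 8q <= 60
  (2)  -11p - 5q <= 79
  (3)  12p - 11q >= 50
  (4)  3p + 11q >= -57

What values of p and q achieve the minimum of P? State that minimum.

p = 279/5, q = -102/5, minimum P = -222

Feasible corners and P = -8p - 11q:
  (53/7, 26/7) → P = -710/7
  (279/5, -102/5) → P = -222
  (-7/15, -278/55) → P = 178/3

The binding constraints are 4p + 8q = 60 and 3p + 11q = -57.
Solving simultaneously gives p = 279/5, q = -102/5.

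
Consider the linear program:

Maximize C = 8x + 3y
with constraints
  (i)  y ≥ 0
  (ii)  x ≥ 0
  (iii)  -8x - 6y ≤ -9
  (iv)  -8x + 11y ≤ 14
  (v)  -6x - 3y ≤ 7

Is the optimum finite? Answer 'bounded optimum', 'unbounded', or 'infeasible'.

From the feasible point (9/8, 0), moving in the direction (1, 0) keeps every constraint satisfied while C increases without bound.

unbounded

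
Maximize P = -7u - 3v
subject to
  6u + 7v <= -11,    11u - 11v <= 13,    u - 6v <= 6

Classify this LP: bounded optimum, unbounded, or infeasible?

unbounded

From the feasible point (-24/43, -47/43), moving in the direction (-6, -1) keeps every constraint satisfied while P increases without bound.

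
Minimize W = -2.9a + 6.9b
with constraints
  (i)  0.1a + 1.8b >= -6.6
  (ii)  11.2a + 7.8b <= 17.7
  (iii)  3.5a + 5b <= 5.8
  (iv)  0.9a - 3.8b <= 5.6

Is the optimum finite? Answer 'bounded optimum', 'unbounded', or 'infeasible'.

bounded optimum

Vertices and W = -2.9a + 6.9b:
  (-7.5, -3.25) → W = -0.675
  (309/205, 43/410) → W = -2991/820
  (5547/2479, -4679/4958) → W = -17421/1340
The feasible region has finitely many vertices and no improving ray; the minimum is -17421/1340 at (5547/2479, -4679/4958).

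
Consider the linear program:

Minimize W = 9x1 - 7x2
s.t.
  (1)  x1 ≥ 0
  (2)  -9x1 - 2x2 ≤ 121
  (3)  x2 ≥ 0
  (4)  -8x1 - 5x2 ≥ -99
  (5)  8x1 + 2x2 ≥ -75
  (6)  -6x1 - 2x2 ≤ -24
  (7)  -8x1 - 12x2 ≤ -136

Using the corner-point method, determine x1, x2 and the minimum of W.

x1 = 0, x2 = 99/5, minimum W = -693/5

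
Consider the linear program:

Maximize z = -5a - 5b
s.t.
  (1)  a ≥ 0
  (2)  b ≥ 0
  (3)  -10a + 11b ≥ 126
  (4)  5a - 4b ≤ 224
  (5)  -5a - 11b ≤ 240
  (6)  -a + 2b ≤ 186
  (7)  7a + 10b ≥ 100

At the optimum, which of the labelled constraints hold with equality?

(1) and (3)

Feasible corners and z = -5a - 5b:
  (0, 126/11) → z = -630/11
  (0, 93) → z = -465
  (2968/15, 574/3) → z = -1946
  (596/3, 577/3) → z = -1955

The maximum is at (0, 126/11). Substituting into each constraint, equality holds for (1) and (3); the remaining constraints have slack.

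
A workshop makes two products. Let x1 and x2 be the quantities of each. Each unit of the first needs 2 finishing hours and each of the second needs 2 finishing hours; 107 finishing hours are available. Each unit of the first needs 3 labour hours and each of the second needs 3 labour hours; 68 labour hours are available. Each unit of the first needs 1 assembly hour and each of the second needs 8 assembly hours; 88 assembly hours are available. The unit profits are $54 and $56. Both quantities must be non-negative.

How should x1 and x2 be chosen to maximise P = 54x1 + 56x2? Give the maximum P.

x1 = 40/3, x2 = 28/3, maximum P = 3728/3

Corner points and P = 54x1 + 56x2:
  (0, 0) → P = 0
  (0, 11) → P = 616
  (68/3, 0) → P = 1224
  (40/3, 28/3) → P = 3728/3

The binding constraints are 3x1 + 3x2 = 68 and x1 + 8x2 = 88.
Solving simultaneously gives x1 = 40/3, x2 = 28/3.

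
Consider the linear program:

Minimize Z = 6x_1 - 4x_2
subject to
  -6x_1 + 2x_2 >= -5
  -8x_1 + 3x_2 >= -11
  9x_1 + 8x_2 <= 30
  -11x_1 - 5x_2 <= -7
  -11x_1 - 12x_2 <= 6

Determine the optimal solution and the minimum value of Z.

x_1 = -94/43, x_2 = 267/43, minimum Z = -1632/43

Feasible corners and Z = 6x_1 - 4x_2:
  (50/33, 45/22) → Z = 10/11
  (3/4, -1/4) → Z = 11/2
  (-94/43, 267/43) → Z = -1632/43

The binding constraints are 9x_1 + 8x_2 = 30 and -11x_1 - 5x_2 = -7.
Solving simultaneously gives x_1 = -94/43, x_2 = 267/43.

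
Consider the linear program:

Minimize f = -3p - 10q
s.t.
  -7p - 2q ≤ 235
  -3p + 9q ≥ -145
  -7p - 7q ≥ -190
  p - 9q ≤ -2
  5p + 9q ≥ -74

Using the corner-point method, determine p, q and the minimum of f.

p = -405/7, q = 85, minimum f = -4735/7

Feasible corners and f = -3p - 10q:
  (-405/7, 85) → f = -4735/7
  (-1967/53, 657/53) → f = -669/53
  (848/35, 102/35) → f = -3564/35
  (-38/3, -32/27) → f = 1346/27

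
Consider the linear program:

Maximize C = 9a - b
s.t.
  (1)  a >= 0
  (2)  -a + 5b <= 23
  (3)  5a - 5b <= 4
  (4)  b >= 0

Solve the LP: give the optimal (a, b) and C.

Corner points and C = 9a - b:
  (0, 23/5) → C = -23/5
  (0, 0) → C = 0
  (27/4, 119/20) → C = 274/5
  (4/5, 0) → C = 36/5

a = 27/4, b = 119/20, maximum C = 274/5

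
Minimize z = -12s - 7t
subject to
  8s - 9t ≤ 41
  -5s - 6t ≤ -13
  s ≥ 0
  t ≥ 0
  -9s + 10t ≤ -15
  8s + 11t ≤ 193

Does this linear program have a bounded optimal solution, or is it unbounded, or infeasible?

Corner points and z = -12s - 7t:
  (41/8, 0) → z = -123/2
  (547/40, 38/5) → z = -2173/10
  (13/5, 0) → z = -156/5
  (55/26, 21/52) → z = -1467/52
  (2095/179, 1617/179) → z = -36459/179
The feasible region has finitely many vertices and no improving ray; the minimum is -2173/10 at (547/40, 38/5).

bounded optimum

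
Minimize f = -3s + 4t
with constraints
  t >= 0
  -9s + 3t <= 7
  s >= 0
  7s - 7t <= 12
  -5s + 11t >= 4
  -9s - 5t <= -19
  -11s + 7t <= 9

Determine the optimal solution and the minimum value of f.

s = 80/21, t = 44/21, minimum f = -64/21

Vertices and f = -3s + 4t:
  (80/21, 44/21) → f = -64/21
  (189/124, 131/124) → f = -43/124
  (44/59, 145/59) → f = 448/59
The feasible region is unbounded (it extends along (1, 1), (7, 11)), but f strictly increases along every unbounded feasible direction, so there is no improving ray and the minimum is attained at a vertex.

At the optimal vertex, 7s - 7t = 12 and -5s + 11t = 4.
Solving simultaneously gives s = 80/21, t = 44/21.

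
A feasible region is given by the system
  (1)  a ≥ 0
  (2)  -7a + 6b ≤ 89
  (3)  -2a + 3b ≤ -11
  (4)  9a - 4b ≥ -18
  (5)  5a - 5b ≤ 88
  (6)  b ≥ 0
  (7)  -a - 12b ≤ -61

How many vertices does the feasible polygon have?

The feasible vertices (each the meet of two boundaries and inside every other half-plane) are:
  (209/5, 121/5)
  (35/3, 37/9)
  (1361/65, 217/65)

3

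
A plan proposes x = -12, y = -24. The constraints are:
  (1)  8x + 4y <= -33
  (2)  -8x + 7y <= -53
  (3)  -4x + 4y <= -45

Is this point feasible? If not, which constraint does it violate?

(1): -192 ≤ -33 ✓
(2): -72 ≤ -53 ✓
(3): -48 ≤ -45 ✓

feasible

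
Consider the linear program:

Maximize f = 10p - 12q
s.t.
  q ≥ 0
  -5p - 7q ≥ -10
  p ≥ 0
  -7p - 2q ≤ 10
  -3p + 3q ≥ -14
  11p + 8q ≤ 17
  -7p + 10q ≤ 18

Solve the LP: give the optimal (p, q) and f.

Feasible corners and f = 10p - 12q:
  (0, 0) → f = 0
  (17/11, 0) → f = 170/11
  (0, 10/7) → f = -120/7
  (39/37, 25/37) → f = 90/37

p = 17/11, q = 0, maximum f = 170/11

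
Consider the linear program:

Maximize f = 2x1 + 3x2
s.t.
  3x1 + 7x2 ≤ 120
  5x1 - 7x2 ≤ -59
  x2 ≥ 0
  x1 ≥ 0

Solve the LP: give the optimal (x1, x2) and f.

x1 = 61/8, x2 = 111/8, maximum f = 455/8

The binding constraints are 3x1 + 7x2 = 120 and 5x1 - 7x2 = -59.
Solving simultaneously gives x1 = 61/8, x2 = 111/8.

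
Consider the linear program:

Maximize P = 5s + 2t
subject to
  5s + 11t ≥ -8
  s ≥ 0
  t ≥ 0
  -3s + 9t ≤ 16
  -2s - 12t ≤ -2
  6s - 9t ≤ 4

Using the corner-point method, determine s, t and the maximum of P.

s = 20/3, t = 4, maximum P = 124/3

Feasible corners and P = 5s + 2t:
  (0, 16/9) → P = 32/9
  (0, 1/6) → P = 1/3
  (20/3, 4) → P = 124/3
  (11/15, 2/45) → P = 169/45

At the optimal vertex, -3s + 9t = 16 and 6s - 9t = 4.
Solving simultaneously gives s = 20/3, t = 4.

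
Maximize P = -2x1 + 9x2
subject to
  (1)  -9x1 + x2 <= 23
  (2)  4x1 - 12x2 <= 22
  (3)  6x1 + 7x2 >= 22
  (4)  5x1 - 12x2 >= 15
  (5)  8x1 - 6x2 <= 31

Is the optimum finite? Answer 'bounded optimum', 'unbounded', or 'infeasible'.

Vertices and P = -2x1 + 9x2:
  (369/107, 20/107) → P = -558/107
  (349/92, -5/46) → P = -197/23
  (47/11, 35/66) → P = -83/22
The feasible region has finitely many vertices and no improving ray; the maximum is -83/22 at (47/11, 35/66).

bounded optimum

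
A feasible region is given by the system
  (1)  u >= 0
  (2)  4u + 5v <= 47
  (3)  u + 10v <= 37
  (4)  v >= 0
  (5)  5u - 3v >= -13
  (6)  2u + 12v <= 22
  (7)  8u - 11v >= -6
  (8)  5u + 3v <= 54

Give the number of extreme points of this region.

Pairwise boundary intersections that survive every other constraint:
  (0, 0)
  (0, 6/11)
  (54/5, 0)
  (85/59, 94/59)
  (97/9, 1/27)

5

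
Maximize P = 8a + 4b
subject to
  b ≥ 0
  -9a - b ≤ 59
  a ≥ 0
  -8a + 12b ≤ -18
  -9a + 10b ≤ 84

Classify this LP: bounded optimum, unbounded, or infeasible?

unbounded

From the feasible point (9/4, 0), moving in the direction (1, 0) keeps every constraint satisfied while P increases without bound.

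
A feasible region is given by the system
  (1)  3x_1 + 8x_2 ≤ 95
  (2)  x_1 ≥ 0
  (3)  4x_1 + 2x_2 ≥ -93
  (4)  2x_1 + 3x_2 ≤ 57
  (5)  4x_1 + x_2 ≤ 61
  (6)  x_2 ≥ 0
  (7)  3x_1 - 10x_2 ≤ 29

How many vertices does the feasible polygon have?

5

Of the 21 pairwise boundary intersections, those satisfying every inequality are:
  (0, 95/8)
  (393/29, 197/29)
  (0, 0)
  (639/43, 67/43)
  (29/3, 0)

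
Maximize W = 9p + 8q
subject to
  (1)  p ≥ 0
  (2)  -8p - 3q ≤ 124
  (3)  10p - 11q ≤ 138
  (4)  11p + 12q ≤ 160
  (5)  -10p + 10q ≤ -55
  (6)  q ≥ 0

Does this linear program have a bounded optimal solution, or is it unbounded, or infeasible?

Corner points and W = 9p + 8q:
  (3416/241, 82/241) → W = 31400/241
  (69/5, 0) → W = 621/5
  (226/23, 199/46) → W = 2830/23
  (11/2, 0) → W = 99/2
The feasible region has finitely many vertices and no improving ray; the maximum is 31400/241 at (3416/241, 82/241).

bounded optimum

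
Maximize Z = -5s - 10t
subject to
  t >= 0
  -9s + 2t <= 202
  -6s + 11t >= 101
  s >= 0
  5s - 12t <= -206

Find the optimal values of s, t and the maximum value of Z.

Extreme points and Z = -5s - 10t:
  (0, 101) → Z = -1010
  (62, 43) → Z = -740
  (0, 103/6) → Z = -515/3
The feasible region is unbounded (it extends along (11, 6), (2, 9)), but Z strictly decreases along every unbounded feasible direction, so there is no improving ray and the maximum is attained at a vertex.

The binding constraints are s = 0 and 5s - 12t = -206.
Solving simultaneously gives s = 0, t = 103/6.

s = 0, t = 103/6, maximum Z = -515/3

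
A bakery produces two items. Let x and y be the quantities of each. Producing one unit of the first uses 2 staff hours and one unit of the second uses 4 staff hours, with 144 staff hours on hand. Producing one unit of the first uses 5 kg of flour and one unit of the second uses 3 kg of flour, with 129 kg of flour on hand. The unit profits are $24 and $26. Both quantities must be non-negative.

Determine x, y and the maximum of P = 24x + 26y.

Feasible corners and P = 24x + 26y:
  (0, 0) → P = 0
  (0, 36) → P = 936
  (129/5, 0) → P = 3096/5
  (6, 33) → P = 1002

At the optimal vertex, 2x + 4y = 144 and 5x + 3y = 129.
Solving simultaneously gives x = 6, y = 33.

x = 6, y = 33, maximum P = 1002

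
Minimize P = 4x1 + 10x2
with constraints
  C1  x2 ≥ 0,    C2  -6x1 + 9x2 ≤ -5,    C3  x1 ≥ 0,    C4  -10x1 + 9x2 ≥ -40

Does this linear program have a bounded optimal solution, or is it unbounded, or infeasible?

Corner points and P = 4x1 + 10x2:
  (5/6, 0) → P = 10/3
  (4, 0) → P = 16
  (35/4, 95/18) → P = 790/9
The feasible region has finitely many vertices and no improving ray; the minimum is 10/3 at (5/6, 0).

bounded optimum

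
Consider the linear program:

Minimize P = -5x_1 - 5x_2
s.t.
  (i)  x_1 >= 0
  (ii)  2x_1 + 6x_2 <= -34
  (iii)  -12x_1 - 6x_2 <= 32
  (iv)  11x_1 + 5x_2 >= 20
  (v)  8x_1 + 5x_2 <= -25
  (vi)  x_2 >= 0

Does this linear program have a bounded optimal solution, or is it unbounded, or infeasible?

The boundaries -12x_1 - 6x_2 = 32 and 11x_1 + 5x_2 = 20 meet at (140/3, -296/3), but that point violates x_2 ≥ 0. Every candidate vertex is excluded by some other constraint, so the feasible region is empty.

infeasible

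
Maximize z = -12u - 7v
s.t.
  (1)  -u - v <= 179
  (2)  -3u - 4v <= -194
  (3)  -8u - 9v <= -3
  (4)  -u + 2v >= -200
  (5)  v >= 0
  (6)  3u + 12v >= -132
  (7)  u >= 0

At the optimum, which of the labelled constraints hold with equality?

(2) and (7)

Vertices and z = -12u - 7v:
  (194/3, 0) → z = -776
  (0, 97/2) → z = -679/2
  (200, 0) → z = -2400
The feasible region is unbounded (it extends along (0, 1), (2, 1)), but z strictly decreases along every unbounded feasible direction, so there is no improving ray and the maximum is attained at a vertex.

The maximum is at (0, 97/2). Substituting into each constraint, equality holds for (2) and (7); the remaining constraints have slack.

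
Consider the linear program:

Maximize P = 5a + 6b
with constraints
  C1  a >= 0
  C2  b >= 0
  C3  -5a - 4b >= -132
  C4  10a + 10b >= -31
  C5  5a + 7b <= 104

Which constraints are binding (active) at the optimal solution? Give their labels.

C2 and C5

Corner points and P = 5a + 6b:
  (0, 0) → P = 0
  (0, 104/7) → P = 624/7
  (104/5, 0) → P = 104

The maximum is at (104/5, 0). Substituting into each constraint, equality holds for C2 and C5; the remaining constraints have slack.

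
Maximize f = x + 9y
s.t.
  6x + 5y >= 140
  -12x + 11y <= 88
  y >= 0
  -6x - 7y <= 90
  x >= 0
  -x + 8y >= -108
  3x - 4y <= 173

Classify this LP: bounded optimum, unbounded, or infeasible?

From the feasible point (550/63, 368/21), moving in the direction (4, 3) keeps every constraint satisfied while f increases without bound.

unbounded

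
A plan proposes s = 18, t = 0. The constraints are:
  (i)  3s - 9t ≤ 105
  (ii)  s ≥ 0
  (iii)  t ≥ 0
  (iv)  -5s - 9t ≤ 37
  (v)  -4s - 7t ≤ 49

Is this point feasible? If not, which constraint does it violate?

feasible

(i): 54 ≤ 105 ✓
(ii): 18 ≥ 0 ✓
(iii): 0 ≥ 0 ✓
(iv): -90 ≤ 37 ✓
(v): -72 ≤ 49 ✓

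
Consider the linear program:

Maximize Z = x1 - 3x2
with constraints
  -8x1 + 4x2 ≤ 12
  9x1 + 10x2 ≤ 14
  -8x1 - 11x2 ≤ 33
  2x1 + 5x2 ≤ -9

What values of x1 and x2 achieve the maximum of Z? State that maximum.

Corner points and Z = x1 - 3x2:
  (-11/5, -7/5) → Z = 2
  (-2, -1) → Z = 1
  (484/19, -409/19) → Z = 1711/19
  (32/5, -109/25) → Z = 487/25

The optimum lies where 9x1 + 10x2 = 14 and -8x1 - 11x2 = 33.
Solving simultaneously gives x1 = 484/19, x2 = -409/19.

x1 = 484/19, x2 = -409/19, maximum Z = 1711/19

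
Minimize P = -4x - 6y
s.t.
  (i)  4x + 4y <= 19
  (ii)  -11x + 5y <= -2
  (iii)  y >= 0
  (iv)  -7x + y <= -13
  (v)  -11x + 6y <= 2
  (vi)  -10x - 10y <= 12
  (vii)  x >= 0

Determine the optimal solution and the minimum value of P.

The binding constraints are 4x + 4y = 19 and -7x + y = -13.
Solving simultaneously gives x = 71/32, y = 81/32.

x = 71/32, y = 81/32, minimum P = -385/16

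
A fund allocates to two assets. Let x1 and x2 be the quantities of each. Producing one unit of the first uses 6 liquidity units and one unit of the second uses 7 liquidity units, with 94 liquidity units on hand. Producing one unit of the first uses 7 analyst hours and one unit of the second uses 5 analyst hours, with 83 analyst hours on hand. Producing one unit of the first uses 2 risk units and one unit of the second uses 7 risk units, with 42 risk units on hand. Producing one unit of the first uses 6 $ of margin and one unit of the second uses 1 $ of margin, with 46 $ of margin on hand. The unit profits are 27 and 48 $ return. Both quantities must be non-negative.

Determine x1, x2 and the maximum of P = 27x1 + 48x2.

Feasible corners and P = 27x1 + 48x2:
  (0, 0) → P = 0
  (0, 6) → P = 288
  (23/3, 0) → P = 207
  (7, 4) → P = 381

x1 = 7, x2 = 4, maximum P = 381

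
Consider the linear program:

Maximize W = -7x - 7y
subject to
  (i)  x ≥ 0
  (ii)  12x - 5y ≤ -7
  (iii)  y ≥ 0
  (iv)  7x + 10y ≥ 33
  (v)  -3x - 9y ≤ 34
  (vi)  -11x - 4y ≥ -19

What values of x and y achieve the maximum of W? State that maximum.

x = 0, y = 33/10, maximum W = -231/10

Vertices and W = -7x - 7y:
  (0, 33/10) → W = -231/10
  (0, 19/4) → W = -133/4
  (19/31, 89/31) → W = -756/31
  (67/103, 305/103) → W = -2604/103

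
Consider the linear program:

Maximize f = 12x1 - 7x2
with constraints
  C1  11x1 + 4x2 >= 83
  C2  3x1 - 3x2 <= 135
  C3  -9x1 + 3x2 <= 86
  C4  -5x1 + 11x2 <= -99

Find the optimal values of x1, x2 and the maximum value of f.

Feasible corners and f = 12x1 - 7x2:
  (263/15, -412/15) → f = 1208/3
  (1309/141, -674/141) → f = 20426/141
  (66, 21) → f = 645

x1 = 66, x2 = 21, maximum f = 645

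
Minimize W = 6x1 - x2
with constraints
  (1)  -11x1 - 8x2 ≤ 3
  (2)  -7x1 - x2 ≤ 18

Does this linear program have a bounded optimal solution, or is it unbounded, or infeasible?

unbounded

From the feasible point (-47/15, 59/15), moving in the direction (-1, 7) keeps every constraint satisfied while W decreases without bound.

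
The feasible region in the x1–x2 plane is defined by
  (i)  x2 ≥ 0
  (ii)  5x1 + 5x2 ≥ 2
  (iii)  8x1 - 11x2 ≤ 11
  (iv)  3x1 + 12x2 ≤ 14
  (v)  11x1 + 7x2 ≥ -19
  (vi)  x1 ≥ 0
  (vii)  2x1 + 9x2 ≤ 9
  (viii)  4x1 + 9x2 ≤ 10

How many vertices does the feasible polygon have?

Of the 28 pairwise boundary intersections, those satisfying every inequality are:
  (2/5, 0)
  (11/8, 0)
  (0, 2/5)
  (209/116, 9/29)
  (0, 1)
  (1/2, 8/9)

6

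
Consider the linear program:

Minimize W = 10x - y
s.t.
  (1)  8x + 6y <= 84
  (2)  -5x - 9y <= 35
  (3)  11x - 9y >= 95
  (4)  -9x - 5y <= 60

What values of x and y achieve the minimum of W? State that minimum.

Vertices and W = 10x - y:
  (23, -50/3) → W = 740/3
  (221/23, 82/69) → W = 6548/69
  (15/4, -215/36) → W = 1565/36

At the optimal vertex, -5x - 9y = 35 and 11x - 9y = 95.
Solving simultaneously gives x = 15/4, y = -215/36.

x = 15/4, y = -215/36, minimum W = 1565/36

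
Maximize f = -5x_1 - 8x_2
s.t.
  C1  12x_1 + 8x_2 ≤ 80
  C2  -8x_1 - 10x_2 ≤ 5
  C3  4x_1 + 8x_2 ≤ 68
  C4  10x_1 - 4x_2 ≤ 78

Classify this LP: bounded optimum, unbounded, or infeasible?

Extreme points and f = -5x_1 - 8x_2:
  (3/2, 31/4) → f = -139/2
  (59/8, -17/16) → f = -227/8
  (-30, 47/2) → f = -38
  (190/33, -337/66) → f = 398/33
The feasible region has finitely many vertices and no improving ray; the maximum is 398/33 at (190/33, -337/66).

bounded optimum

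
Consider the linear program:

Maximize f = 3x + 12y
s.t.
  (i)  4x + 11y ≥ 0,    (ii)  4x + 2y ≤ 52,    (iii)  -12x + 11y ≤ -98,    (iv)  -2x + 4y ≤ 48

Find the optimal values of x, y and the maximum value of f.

Corner points and f = 3x + 12y:
  (143/9, -52/9) → f = -65/3
  (49/8, -49/22) → f = -735/88
  (192/17, 58/17) → f = 1272/17

x = 192/17, y = 58/17, maximum f = 1272/17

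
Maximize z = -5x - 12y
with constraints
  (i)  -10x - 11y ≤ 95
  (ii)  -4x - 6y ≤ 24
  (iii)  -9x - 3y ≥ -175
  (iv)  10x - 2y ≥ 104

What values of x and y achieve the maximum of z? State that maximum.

x = 187/7, y = -458/21, maximum z = 897/7

Vertices and z = -5x - 12y:
  (187/7, -458/21) → z = 897/7
  (144/17, -164/17) → z = 1248/17
  (331/24, 407/24) → z = -6539/24

The binding constraints are -4x - 6y = 24 and -9x - 3y = -175.
Solving simultaneously gives x = 187/7, y = -458/21.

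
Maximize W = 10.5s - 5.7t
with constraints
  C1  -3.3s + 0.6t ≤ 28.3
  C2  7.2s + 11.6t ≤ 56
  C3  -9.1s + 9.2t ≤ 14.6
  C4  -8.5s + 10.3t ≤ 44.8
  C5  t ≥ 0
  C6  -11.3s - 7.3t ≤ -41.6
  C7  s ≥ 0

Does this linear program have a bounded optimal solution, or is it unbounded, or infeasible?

Vertices and W = 10.5s - 5.7t:
  (8646/4295, 15368/4295) → W = 15927/21475
  (70/9, 0) → W = 245/3
  (27614/17039, 54354/17039) → W = -99354/85195
  (416/113, 0) → W = 4368/113
The feasible region has finitely many vertices and no improving ray; the maximum is 245/3 at (70/9, 0).

bounded optimum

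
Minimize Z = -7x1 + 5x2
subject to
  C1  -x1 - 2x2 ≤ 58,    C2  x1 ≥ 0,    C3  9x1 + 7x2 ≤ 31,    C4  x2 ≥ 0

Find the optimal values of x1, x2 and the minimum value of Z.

Corner points and Z = -7x1 + 5x2:
  (0, 31/7) → Z = 155/7
  (0, 0) → Z = 0
  (31/9, 0) → Z = -217/9

x1 = 31/9, x2 = 0, minimum Z = -217/9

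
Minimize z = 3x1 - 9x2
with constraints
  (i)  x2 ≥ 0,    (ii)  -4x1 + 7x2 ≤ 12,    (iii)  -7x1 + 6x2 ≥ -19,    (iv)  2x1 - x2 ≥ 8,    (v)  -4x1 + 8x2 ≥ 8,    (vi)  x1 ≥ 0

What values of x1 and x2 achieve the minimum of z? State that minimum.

Vertices and z = 3x1 - 9x2:
  (41/5, 32/5) → z = -33
  (34/5, 28/5) → z = -30
  (25/4, 33/8) → z = -147/8
  (6, 4) → z = -18

x1 = 41/5, x2 = 32/5, minimum z = -33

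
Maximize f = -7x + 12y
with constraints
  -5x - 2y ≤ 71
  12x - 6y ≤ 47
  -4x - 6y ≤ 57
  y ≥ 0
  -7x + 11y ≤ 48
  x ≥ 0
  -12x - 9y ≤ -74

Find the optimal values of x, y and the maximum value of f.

x = 161/18, y = 181/18, maximum f = 1045/18

Vertices and f = -7x + 12y:
  (161/18, 181/18) → f = 1045/18
  (289/60, 9/5) → f = -727/60
  (382/195, 1094/195) → f = 10454/195

The optimum lies where 12x - 6y = 47 and -7x + 11y = 48.
Solving simultaneously gives x = 161/18, y = 181/18.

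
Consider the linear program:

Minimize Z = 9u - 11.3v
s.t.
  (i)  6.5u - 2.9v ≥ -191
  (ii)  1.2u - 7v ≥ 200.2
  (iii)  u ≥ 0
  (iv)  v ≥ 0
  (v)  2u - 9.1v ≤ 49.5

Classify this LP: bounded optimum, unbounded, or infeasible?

The boundaries 6.5u - 2.9v = -191 and u = 0 meet at (0, 1910/29), but that point violates 1.2u - 7v ≥ 200.2. Every candidate vertex is excluded by some other constraint, so the feasible region is empty.

infeasible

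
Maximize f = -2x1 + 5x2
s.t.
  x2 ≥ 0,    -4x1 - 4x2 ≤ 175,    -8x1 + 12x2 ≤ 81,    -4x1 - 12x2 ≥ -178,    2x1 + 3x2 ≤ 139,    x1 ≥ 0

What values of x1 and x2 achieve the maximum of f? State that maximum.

x1 = 97/12, x2 = 437/36, maximum f = 1603/36

Vertices and f = -2x1 + 5x2:
  (89/2, 0) → f = -89
  (0, 0) → f = 0
  (97/12, 437/36) → f = 1603/36
  (0, 27/4) → f = 135/4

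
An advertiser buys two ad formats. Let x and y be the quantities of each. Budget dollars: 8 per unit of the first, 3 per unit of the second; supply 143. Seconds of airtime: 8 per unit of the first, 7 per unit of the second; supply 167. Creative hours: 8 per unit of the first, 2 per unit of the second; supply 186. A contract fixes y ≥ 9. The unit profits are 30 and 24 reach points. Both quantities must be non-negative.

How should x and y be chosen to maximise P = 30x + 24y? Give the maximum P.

Corner points and P = 30x + 24y:
  (0, 167/7) → P = 4008/7
  (0, 9) → P = 216
  (13, 9) → P = 606

The optimum lies where 8x + 7y = 167 and y = 9.
Solving simultaneously gives x = 13, y = 9.

x = 13, y = 9, maximum P = 606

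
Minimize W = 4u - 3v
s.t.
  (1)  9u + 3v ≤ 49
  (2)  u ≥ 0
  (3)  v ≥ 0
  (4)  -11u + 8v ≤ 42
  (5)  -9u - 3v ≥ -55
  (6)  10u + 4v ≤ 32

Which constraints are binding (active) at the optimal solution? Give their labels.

Feasible corners and W = 4u - 3v:
  (0, 0) → W = 0
  (0, 21/4) → W = -63/4
  (16/5, 0) → W = 64/5
  (22/31, 193/31) → W = -491/31

The minimum is at (22/31, 193/31). Substituting into each constraint, equality holds for (4) and (6); the remaining constraints have slack.

(4) and (6)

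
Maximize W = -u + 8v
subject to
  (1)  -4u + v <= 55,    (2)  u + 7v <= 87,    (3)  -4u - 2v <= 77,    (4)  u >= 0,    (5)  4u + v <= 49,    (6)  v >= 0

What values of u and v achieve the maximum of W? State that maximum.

Vertices and W = -u + 8v:
  (0, 87/7) → W = 696/7
  (256/27, 299/27) → W = 712/9
  (0, 0) → W = 0
  (49/4, 0) → W = -49/4

u = 0, v = 87/7, maximum W = 696/7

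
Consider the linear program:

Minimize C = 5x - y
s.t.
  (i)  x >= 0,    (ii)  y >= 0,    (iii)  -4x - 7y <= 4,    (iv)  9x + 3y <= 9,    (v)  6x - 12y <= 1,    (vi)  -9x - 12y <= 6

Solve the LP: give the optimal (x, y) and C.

x = 0, y = 3, minimum C = -3

Extreme points and C = 5x - y:
  (0, 0) → C = 0
  (0, 3) → C = -3
  (1/6, 0) → C = 5/6
  (37/42, 5/14) → C = 85/21

The optimum lies where x = 0 and 9x + 3y = 9.
Solving simultaneously gives x = 0, y = 3.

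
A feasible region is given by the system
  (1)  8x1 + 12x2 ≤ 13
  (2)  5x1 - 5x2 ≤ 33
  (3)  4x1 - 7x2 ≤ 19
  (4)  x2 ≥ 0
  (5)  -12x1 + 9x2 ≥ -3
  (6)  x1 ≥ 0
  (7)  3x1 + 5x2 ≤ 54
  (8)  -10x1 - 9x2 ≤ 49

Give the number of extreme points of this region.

Intersecting each pair of boundary lines and keeping only the points that satisfy every inequality leaves:
  (17/24, 11/18)
  (0, 13/12)
  (1/4, 0)
  (0, 0)

4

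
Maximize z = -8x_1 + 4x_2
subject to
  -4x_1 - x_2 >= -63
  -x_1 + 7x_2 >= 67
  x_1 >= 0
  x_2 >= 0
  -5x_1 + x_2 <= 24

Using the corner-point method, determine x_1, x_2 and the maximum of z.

x_1 = 13/3, x_2 = 137/3, maximum z = 148

Vertices and z = -8x_1 + 4x_2:
  (374/29, 331/29) → z = -1668/29
  (13/3, 137/3) → z = 148
  (0, 67/7) → z = 268/7
  (0, 24) → z = 96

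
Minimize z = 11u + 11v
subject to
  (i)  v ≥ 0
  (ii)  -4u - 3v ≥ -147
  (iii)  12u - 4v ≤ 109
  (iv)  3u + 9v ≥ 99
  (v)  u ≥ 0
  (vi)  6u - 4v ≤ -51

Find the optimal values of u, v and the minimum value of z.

u = 0, v = 51/4, minimum z = 561/4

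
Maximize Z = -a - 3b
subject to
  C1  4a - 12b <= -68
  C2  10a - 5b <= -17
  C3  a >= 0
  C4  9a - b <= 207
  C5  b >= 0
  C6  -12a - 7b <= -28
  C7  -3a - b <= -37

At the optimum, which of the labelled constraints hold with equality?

Corner points and Z = -a - 3b:
  (1052/35, 2223/35) → Z = -1103/5
  (168/25, 421/25) → Z = -1431/25
  (0, 37) → Z = -111
The feasible region is unbounded (it extends along (0, 1), (1, 9)), but Z strictly decreases along every unbounded feasible direction, so there is no improving ray and the maximum is attained at a vertex.

The maximum is at (168/25, 421/25). Substituting into each constraint, equality holds for C2 and C7; the remaining constraints have slack.

C2 and C7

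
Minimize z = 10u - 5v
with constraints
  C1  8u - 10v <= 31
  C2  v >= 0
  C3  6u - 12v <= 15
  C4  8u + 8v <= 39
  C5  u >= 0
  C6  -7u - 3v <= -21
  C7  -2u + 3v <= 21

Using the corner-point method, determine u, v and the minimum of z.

u = 51/32, v = 105/32, minimum z = -15/32

Extreme points and z = 10u - 5v:
  (49/12, 19/24) → z = 295/8
  (99/34, 7/34) → z = 955/34
  (51/32, 105/32) → z = -15/32

The optimum lies where 8u + 8v = 39 and -7u - 3v = -21.
Solving simultaneously gives u = 51/32, v = 105/32.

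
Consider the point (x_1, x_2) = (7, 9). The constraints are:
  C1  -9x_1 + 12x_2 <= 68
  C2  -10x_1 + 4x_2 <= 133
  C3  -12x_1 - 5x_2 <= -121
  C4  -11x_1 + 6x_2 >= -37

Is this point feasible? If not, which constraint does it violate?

feasible

C1: 45 ≤ 68 ✓
C2: -34 ≤ 133 ✓
C3: -129 ≤ -121 ✓
C4: -23 ≥ -37 ✓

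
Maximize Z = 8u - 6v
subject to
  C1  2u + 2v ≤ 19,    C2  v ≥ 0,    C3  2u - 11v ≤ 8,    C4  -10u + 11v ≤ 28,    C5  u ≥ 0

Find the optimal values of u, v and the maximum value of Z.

u = 225/26, v = 11/13, maximum Z = 834/13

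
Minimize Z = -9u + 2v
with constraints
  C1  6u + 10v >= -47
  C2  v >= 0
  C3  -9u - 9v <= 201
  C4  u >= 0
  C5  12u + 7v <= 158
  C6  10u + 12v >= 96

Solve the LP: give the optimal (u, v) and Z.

Corner points and Z = -9u + 2v:
  (79/6, 0) → Z = -237/2
  (48/5, 0) → Z = -432/5
  (0, 158/7) → Z = 316/7
  (0, 8) → Z = 16

u = 79/6, v = 0, minimum Z = -237/2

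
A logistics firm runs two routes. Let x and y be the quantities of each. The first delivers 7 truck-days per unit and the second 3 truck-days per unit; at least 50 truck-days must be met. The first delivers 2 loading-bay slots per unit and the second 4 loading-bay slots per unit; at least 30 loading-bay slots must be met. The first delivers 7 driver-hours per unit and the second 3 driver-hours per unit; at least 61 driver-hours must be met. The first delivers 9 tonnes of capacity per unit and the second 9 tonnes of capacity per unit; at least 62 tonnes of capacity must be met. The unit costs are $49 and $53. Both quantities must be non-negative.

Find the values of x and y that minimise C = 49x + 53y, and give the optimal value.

Vertices and C = 49x + 53y:
  (0, 61/3) → C = 3233/3
  (15, 0) → C = 735
  (7, 4) → C = 555
The feasible region is unbounded (it extends along (0, 1), (1, 0)), but C strictly increases along every unbounded feasible direction, so there is no improving ray and the minimum is attained at a vertex.

The binding constraints are 2x + 4y = 30 and 7x + 3y = 61.
Solving simultaneously gives x = 7, y = 4.

x = 7, y = 4, minimum C = 555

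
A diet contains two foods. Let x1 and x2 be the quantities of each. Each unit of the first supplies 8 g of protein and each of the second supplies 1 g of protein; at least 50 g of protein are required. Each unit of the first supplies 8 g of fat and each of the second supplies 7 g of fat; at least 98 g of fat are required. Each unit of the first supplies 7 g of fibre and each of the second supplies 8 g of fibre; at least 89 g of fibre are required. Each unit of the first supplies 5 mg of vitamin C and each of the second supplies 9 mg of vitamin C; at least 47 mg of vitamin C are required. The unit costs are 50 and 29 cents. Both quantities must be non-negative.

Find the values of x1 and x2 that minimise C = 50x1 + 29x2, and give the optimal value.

x1 = 21/4, x2 = 8, minimum C = 989/2

The feasible region is unbounded (it extends along (0, 1), (1, 0)), but C strictly increases along every unbounded feasible direction, so there is no improving ray and the minimum is attained at a vertex.

The optimum lies where 8x1 + x2 = 50 and 8x1 + 7x2 = 98.
Solving simultaneously gives x1 = 21/4, x2 = 8.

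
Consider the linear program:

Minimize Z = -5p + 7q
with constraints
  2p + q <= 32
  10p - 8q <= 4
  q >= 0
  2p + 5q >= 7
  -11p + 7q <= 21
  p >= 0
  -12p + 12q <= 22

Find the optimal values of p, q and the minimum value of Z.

The binding constraints are 10p - 8q = 4 and 2p + 5q = 7.
Solving simultaneously gives p = 38/33, q = 31/33.

p = 38/33, q = 31/33, minimum Z = 9/11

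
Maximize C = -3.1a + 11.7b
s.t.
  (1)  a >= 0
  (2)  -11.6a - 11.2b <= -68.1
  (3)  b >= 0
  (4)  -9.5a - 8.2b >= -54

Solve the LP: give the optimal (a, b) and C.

a = 0, b = 270/41, maximum C = 3159/41

Corner points and C = -3.1a + 11.7b:
  (0, 681/112) → C = 79677/1120
  (0, 270/41) → C = 3159/41
  (773/188, 685/376) → C = 32219/3760

The optimum lies where a = 0 and -9.5a - 8.2b = -54.
Solving simultaneously gives a = 0, b = 270/41.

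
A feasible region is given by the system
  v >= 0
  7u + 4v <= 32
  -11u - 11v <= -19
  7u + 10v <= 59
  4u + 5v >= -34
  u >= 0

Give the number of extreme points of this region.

5

The feasible vertices (each the meet of two boundaries and inside every other half-plane) are:
  (32/7, 0)
  (19/11, 0)
  (2, 9/2)
  (0, 19/11)
  (0, 59/10)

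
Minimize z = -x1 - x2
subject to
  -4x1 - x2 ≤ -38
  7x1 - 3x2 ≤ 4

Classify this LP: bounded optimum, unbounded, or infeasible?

From the feasible point (118/19, 250/19), moving in the direction (3, 7) keeps every constraint satisfied while z decreases without bound.

unbounded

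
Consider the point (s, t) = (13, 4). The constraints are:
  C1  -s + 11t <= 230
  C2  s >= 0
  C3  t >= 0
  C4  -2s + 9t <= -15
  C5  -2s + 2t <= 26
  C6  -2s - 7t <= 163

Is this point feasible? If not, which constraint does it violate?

not feasible — violates C4

Constraint C4: -2s + 9t = 10, which is not ≤ -15. All other constraints are satisfied.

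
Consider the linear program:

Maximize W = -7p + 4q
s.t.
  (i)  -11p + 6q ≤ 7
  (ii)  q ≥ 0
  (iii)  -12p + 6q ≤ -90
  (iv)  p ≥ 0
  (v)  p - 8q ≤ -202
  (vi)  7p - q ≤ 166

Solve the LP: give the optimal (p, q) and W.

p = 151/5, q = 227/5, maximum W = -149/5

At the optimal vertex, -12p + 6q = -90 and 7p - q = 166.
Solving simultaneously gives p = 151/5, q = 227/5.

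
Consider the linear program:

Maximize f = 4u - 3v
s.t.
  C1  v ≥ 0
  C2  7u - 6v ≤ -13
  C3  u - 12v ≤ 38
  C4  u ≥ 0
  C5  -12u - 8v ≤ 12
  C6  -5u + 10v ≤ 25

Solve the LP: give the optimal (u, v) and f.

u = 1/2, v = 11/4, maximum f = -25/4

Extreme points and f = 4u - 3v:
  (0, 13/6) → f = -13/2
  (1/2, 11/4) → f = -25/4
  (0, 5/2) → f = -15/2

The binding constraints are 7u - 6v = -13 and -5u + 10v = 25.
Solving simultaneously gives u = 1/2, v = 11/4.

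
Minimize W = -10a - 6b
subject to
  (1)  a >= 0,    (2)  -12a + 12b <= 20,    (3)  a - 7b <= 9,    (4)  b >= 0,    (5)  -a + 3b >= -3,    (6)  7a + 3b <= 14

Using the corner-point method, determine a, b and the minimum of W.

Extreme points and W = -10a - 6b:
  (0, 5/3) → W = -10
  (0, 0) → W = 0
  (9/10, 77/30) → W = -122/5
  (2, 0) → W = -20

At the optimal vertex, -12a + 12b = 20 and 7a + 3b = 14.
Solving simultaneously gives a = 9/10, b = 77/30.

a = 9/10, b = 77/30, minimum W = -122/5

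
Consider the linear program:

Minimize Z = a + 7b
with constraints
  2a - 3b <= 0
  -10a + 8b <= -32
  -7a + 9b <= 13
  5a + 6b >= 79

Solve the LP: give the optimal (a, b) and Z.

Corner points and Z = a + 7b:
  (79/9, 158/27) → Z = 1343/27
  (196/17, 177/17) → Z = 1435/17
  (206/25, 63/10) → Z = 2617/50
The feasible region is unbounded (it extends along (3, 2), (9, 7)), but Z strictly increases along every unbounded feasible direction, so there is no improving ray and the minimum is attained at a vertex.

a = 79/9, b = 158/27, minimum Z = 1343/27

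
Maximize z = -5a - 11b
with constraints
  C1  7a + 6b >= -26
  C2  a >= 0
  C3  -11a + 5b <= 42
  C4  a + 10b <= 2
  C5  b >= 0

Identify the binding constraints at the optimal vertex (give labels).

Corner points and z = -5a - 11b:
  (0, 1/5) → z = -11/5
  (0, 0) → z = 0
  (2, 0) → z = -10

The maximum is at (0, 0). Substituting into each constraint, equality holds for C2 and C5; the remaining constraints have slack.

C2 and C5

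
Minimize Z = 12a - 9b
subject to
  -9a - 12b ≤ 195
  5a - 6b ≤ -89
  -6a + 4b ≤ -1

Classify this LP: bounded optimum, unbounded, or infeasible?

From the feasible point (181/8, 539/16), moving in the direction (4, 6) keeps every constraint satisfied while Z decreases without bound.

unbounded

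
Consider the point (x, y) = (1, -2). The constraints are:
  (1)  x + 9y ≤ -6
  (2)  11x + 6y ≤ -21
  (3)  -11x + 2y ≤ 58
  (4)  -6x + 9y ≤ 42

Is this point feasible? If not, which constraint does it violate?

not feasible — violates (2)

Constraint (2): 11x + 6y = -1, which is not ≤ -21. All other constraints are satisfied.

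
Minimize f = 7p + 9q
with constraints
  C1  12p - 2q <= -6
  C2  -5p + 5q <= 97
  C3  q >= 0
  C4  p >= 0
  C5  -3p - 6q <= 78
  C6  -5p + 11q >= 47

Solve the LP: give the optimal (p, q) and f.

p = 0, q = 47/11, minimum f = 423/11

Feasible corners and f = 7p + 9q:
  (82/25, 567/25) → f = 5677/25
  (14/61, 267/61) → f = 41
  (0, 97/5) → f = 873/5
  (0, 47/11) → f = 423/11

At the optimal vertex, p = 0 and -5p + 11q = 47.
Solving simultaneously gives p = 0, q = 47/11.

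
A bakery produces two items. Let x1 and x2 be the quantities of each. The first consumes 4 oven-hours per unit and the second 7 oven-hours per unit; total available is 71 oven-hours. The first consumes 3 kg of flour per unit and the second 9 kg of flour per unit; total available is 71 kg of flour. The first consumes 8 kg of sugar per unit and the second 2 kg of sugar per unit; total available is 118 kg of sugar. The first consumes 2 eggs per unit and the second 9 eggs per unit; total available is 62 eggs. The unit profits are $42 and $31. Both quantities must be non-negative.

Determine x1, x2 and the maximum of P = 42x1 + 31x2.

x1 = 57/4, x2 = 2, maximum P = 1321/2

Vertices and P = 42x1 + 31x2:
  (0, 0) → P = 0
  (0, 62/9) → P = 1922/9
  (59/4, 0) → P = 1239/2
  (142/15, 71/15) → P = 1633/3
  (57/4, 2) → P = 1321/2
  (9, 44/9) → P = 4766/9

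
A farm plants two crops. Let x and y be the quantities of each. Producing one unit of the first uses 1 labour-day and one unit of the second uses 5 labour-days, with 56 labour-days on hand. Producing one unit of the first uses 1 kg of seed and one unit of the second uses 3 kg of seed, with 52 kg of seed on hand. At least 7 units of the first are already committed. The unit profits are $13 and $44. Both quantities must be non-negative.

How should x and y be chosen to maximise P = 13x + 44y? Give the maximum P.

x = 46, y = 2, maximum P = 686

Vertices and P = 13x + 44y:
  (52, 0) → P = 676
  (7, 0) → P = 91
  (46, 2) → P = 686
  (7, 49/5) → P = 2611/5

The optimum lies where x + 5y = 56 and x + 3y = 52.
Solving simultaneously gives x = 46, y = 2.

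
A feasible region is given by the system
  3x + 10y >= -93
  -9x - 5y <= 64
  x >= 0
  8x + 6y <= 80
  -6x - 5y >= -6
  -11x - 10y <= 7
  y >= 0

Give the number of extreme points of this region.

3

Of the 21 pairwise boundary intersections, those satisfying every inequality are:
  (0, 6/5)
  (0, 0)
  (1, 0)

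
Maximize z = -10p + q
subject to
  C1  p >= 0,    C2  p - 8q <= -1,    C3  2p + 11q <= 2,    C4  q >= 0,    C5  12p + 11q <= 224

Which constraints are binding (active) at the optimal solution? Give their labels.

C1 and C3

Feasible corners and z = -10p + q:
  (0, 1/8) → z = 1/8
  (0, 2/11) → z = 2/11
  (5/27, 4/27) → z = -46/27

The maximum is at (0, 2/11). Substituting into each constraint, equality holds for C1 and C3; the remaining constraints have slack.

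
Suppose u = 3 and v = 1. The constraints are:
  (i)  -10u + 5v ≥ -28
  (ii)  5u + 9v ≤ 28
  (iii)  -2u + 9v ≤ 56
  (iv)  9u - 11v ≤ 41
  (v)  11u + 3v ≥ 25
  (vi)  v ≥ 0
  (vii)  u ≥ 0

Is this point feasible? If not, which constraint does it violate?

(i): -25 ≥ -28 ✓
(ii): 24 ≤ 28 ✓
(iii): 3 ≤ 56 ✓
(iv): 16 ≤ 41 ✓
(v): 36 ≥ 25 ✓
(vi): 1 ≥ 0 ✓
(vii): 3 ≥ 0 ✓

feasible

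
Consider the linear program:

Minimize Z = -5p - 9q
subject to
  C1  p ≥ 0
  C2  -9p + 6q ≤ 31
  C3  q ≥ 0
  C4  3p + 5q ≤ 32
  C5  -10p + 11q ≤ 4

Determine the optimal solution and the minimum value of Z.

Feasible corners and Z = -5p - 9q:
  (0, 0) → Z = 0
  (0, 4/11) → Z = -36/11
  (32/3, 0) → Z = -160/3
  (4, 4) → Z = -56

The binding constraints are 3p + 5q = 32 and -10p + 11q = 4.
Solving simultaneously gives p = 4, q = 4.

p = 4, q = 4, minimum Z = -56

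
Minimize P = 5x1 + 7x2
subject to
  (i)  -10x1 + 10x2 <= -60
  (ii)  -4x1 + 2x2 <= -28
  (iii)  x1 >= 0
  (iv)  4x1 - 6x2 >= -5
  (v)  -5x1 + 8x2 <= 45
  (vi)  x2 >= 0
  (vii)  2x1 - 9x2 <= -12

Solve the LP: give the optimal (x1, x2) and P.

x1 = 66/7, x2 = 24/7, minimum P = 498/7

Vertices and P = 5x1 + 7x2:
  (41/2, 29/2) → P = 204
  (66/7, 24/7) → P = 498/7
  (115, 155/2) → P = 2235/2
The feasible region is unbounded (it extends along (9, 2), (8, 5)), but P strictly increases along every unbounded feasible direction, so there is no improving ray and the minimum is attained at a vertex.

The optimum lies where -10x1 + 10x2 = -60 and 2x1 - 9x2 = -12.
Solving simultaneously gives x1 = 66/7, x2 = 24/7.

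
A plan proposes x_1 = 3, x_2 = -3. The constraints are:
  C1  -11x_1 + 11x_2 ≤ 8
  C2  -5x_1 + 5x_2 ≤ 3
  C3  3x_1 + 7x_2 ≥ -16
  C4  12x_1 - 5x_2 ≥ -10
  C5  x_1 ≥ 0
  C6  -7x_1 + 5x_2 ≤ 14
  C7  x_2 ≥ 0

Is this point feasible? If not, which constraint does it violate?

not feasible — violates C7

Constraint C7: x_2 = -3, which is not ≥ 0. All other constraints are satisfied.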